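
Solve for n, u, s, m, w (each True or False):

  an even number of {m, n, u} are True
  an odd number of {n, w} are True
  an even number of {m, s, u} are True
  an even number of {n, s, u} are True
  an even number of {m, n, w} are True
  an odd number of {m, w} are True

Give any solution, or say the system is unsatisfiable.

n = True, u = False, s = True, m = True, w = False

{m, n, u}: 2 true → even ✓
{n, w}: 1 true → odd ✓
{m, s, u}: 2 true → even ✓
{n, s, u}: 2 true → even ✓
{m, n, w}: 2 true → even ✓
{m, w}: 1 true → odd ✓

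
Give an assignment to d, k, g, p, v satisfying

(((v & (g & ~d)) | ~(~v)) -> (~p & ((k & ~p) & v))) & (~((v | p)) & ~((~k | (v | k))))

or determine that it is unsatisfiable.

The formula is unsatisfiable.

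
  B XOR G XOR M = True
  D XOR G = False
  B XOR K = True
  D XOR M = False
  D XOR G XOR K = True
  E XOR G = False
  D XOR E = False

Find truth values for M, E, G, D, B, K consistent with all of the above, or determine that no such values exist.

Adding constraints 1, 3, 4, 5 mod 2: every variable appears an even number of times on the left, so the left side is 0.
But the right sides sum to 1 (mod 2). 0 ≠ 1 — the system is inconsistent.

UNSATISFIABLE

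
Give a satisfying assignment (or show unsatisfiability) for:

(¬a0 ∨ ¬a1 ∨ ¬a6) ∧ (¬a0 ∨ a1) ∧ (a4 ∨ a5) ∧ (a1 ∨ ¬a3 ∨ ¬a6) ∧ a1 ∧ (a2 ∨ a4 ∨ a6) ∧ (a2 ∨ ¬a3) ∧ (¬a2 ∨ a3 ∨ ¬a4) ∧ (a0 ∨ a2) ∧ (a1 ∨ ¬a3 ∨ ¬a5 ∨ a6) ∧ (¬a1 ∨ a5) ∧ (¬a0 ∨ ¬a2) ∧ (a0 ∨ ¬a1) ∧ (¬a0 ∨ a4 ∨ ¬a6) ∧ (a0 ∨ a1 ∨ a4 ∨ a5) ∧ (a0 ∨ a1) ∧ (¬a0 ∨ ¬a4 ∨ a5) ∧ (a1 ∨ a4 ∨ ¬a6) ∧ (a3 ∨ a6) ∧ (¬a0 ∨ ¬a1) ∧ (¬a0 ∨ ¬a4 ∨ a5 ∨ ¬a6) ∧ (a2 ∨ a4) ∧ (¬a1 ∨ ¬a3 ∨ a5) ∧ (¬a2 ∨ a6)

Unsatisfiable — no assignment works.

Case a0 = True:
  (¬a0 ∨ a1) forces a1 = True.
  Clause (¬a0 ∨ ¬a1) is falsified — contradiction.
Case a0 = False:
  (a1) forces a1 = True.
  Clause (a0 ∨ ¬a1) is falsified — contradiction.
Both cases fail, so the formula is unsatisfiable.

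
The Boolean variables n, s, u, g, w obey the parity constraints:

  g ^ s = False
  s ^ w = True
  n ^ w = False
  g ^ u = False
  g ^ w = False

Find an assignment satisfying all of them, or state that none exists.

No satisfying assignment exists.

Adding constraints 1, 2, 5 mod 2: every variable appears an even number of times on the left, so the left side is 0.
But the right sides sum to 1 (mod 2). 0 ≠ 1 — the system is inconsistent.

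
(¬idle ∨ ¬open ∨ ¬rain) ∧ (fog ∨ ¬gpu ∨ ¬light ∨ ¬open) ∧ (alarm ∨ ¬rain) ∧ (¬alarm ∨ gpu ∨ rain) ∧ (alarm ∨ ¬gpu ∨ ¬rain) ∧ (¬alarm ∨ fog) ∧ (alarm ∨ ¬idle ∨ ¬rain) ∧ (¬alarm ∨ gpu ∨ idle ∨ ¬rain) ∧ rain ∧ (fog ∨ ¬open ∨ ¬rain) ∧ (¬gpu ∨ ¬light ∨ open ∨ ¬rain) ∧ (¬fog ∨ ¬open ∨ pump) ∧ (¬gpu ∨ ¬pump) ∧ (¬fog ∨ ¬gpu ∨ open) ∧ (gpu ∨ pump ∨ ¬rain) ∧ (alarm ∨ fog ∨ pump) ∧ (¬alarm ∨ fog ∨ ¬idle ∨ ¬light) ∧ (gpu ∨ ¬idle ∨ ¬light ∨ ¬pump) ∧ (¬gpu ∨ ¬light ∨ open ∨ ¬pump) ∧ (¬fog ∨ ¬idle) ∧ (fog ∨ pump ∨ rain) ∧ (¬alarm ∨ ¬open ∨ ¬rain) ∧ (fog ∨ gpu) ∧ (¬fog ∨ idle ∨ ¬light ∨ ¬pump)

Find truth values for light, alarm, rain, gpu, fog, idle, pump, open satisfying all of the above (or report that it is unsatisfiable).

Case rain = True:
  (alarm ∨ ¬rain) forces alarm = True.
  (¬alarm ∨ fog) forces fog = True.
  (¬fog ∨ ¬idle) forces idle = False.
  (¬alarm ∨ gpu ∨ idle ∨ ¬rain) forces gpu = True.
  (¬gpu ∨ ¬pump) forces pump = False.
  (¬fog ∨ ¬open ∨ pump) forces open = False.
  Clause (¬fog ∨ ¬gpu ∨ open) is falsified — contradiction.
Case rain = False:
  Clause (rain) is falsified — contradiction.
Both cases fail, so the formula is unsatisfiable.

Unsatisfiable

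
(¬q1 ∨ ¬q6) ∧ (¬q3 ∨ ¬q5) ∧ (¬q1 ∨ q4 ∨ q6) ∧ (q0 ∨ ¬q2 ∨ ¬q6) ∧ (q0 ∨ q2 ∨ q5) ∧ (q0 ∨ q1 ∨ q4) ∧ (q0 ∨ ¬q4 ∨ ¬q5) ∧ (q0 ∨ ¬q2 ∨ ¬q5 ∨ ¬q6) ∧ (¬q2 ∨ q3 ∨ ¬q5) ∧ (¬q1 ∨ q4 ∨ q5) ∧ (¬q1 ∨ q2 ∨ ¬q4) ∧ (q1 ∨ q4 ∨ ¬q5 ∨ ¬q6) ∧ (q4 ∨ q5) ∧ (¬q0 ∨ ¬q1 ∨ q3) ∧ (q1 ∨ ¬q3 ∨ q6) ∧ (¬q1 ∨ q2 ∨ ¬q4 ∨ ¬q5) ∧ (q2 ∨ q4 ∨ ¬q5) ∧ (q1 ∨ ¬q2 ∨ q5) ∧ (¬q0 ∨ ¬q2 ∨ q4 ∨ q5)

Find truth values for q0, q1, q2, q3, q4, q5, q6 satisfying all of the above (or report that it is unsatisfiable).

q0 = True, q1 = False, q2 = False, q3 = False, q4 = True, q5 = True, q6 = True

Set q0 = True.
Set q1 = False.
Try q2 = True:
  (q1 ∨ ¬q2 ∨ q5) forces q5 = True.
  (¬q3 ∨ ¬q5) forces q3 = False.
  clause (¬q2 ∨ q3 ∨ ¬q5) is falsified — backtrack.
So q2 = False.
Set q3 = False.
Set q4 = True.
Set q5 = True.
Set q6 = True.
All clauses satisfied.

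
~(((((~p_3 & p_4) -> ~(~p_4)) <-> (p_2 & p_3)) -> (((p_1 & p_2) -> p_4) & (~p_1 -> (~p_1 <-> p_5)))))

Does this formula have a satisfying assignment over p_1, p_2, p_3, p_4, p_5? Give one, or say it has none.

p_1 = True, p_2 = True, p_3 = True, p_4 = False, p_5 = False

  ~(((((~p_3 & p_4) -> ~(~p_4)) <-> (p_2 & p_3)) -> (((p_1 & p_2) -> p_4) & (~p_1 -> (~p_1 <-> p_5))))) = True
    (((~p_3 & p_4) -> ~(~p_4)) <-> (p_2 & p_3)) -> (((p_1 & p_2) -> p_4) & (~p_1 -> (~p_1 <-> p_5))) = False
      ((~p_3 & p_4) -> ~(~p_4)) <-> (p_2 & p_3) = True
        (~p_3 & p_4) -> ~(~p_4) = True
          ~p_3 & p_4 = False
            ~p_3 = False
          ~(~p_4) = False
            ~p_4 = True
        p_2 & p_3 = True
      ((p_1 & p_2) -> p_4) & (~p_1 -> (~p_1 <-> p_5)) = False
        (p_1 & p_2) -> p_4 = False
          p_1 & p_2 = True
        ~p_1 -> (~p_1 <-> p_5) = True
          ~p_1 = False
          ~p_1 <-> p_5 = True
            ~p_1 = False
The formula evaluates to True.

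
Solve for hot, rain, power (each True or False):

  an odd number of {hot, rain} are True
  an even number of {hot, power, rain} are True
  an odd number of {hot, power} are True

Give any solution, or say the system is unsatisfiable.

hot = False; rain = True; power = True

{hot, rain}: 1 true → odd ✓
{hot, power, rain}: 2 true → even ✓
{hot, power}: 1 true → odd ✓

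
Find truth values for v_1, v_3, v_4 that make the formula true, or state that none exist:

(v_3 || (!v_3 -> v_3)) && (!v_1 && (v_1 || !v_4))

v_1: False; v_3: True; v_4: False

  v_3 || (!v_3 -> v_3) = True
    !v_3 -> v_3 = True
      !v_3 = False
  !v_1 && (v_1 || !v_4) = True
    !v_1 = True
    v_1 || !v_4 = True
      !v_4 = True
Both conjuncts True, so the formula holds.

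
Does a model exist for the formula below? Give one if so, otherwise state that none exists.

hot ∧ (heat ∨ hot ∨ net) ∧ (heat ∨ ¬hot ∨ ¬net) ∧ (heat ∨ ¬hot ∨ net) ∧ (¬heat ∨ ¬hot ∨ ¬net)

heat: True; hot: True; net: False

Unit clause (hot) forces hot = True.
Try heat = False:
  (heat ∨ ¬hot ∨ ¬net) forces net = False.
  clause (heat ∨ ¬hot ∨ net) is falsified — backtrack.
So heat = True.
  then (¬heat ∨ ¬hot ∨ ¬net) forces net = False.
All clauses satisfied.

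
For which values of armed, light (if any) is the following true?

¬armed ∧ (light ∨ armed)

armed = False, light = True

  ¬armed = True
  light ∨ armed = True
Both conjuncts True, so the formula holds.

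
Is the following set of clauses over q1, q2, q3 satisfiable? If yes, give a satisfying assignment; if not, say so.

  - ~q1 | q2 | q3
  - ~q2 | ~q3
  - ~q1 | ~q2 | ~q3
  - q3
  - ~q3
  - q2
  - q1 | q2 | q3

The formula is unsatisfiable.

Case q3 = True:
  Clause (~q3) is falsified — contradiction.
Case q3 = False:
  Clause (q3) is falsified — contradiction.
Both cases fail, so the formula is unsatisfiable.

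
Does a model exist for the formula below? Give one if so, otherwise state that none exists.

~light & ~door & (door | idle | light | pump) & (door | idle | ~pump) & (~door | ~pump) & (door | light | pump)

door = False, light = False, idle = True, pump = True

Unit clause (~light) forces light = False.
Unit clause (~door) forces door = False.
In (door | light | pump) only pump is left, so pump = True.
In (door | idle | ~pump) only idle is left, so idle = True.
Check each clause:
  (~light): ~light holds.
  (~door): ~door holds.
  (door | idle | light | pump): idle holds.
  (door | idle | ~pump): idle holds.
  (~door | ~pump): ~door holds.
  (door | light | pump): pump holds.
All clauses satisfied.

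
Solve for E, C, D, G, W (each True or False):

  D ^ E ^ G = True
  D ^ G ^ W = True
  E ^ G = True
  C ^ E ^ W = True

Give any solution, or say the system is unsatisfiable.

E=F, C=T, D=F, G=T, W=F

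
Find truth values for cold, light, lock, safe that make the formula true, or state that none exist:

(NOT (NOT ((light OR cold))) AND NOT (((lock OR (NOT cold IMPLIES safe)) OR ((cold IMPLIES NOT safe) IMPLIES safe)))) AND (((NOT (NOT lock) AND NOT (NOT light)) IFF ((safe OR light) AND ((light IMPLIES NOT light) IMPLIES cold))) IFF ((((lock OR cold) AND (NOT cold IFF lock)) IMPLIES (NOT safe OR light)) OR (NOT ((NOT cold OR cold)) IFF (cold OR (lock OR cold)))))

Case safe = True: the conjunct NOT (((lock OR (NOT cold IMPLIES safe)) OR ((cold IMPLIES NOT safe) IMPLIES safe))) becomes NOT ((True OR True)) = False.
Case safe = False: the formula simplifies to (NOT (NOT ((light OR cold))) AND NOT ((lock OR cold))) AND ((NOT (NOT lock) AND NOT (NOT light)) IFF (light AND ((light IMPLIES NOT light) IMPLIES cold))).
  light = True: simplifies to NOT ((lock OR cold)) AND NOT (NOT lock).
    lock = True: the conjunct NOT ((lock OR cold)) becomes NOT ((True OR cold)) = False.
    lock = False: the conjunct NOT (NOT lock) becomes NOT (NOT False) = False.
  light = False: simplifies to NOT (NOT cold) AND NOT ((lock OR cold)).
    cold = True: the conjunct NOT ((lock OR cold)) becomes NOT ((lock OR True)) = False.
    cold = False: the conjunct NOT (NOT cold) becomes NOT (NOT False) = False.
Both cases fail — unsatisfiable.

Unsatisfiable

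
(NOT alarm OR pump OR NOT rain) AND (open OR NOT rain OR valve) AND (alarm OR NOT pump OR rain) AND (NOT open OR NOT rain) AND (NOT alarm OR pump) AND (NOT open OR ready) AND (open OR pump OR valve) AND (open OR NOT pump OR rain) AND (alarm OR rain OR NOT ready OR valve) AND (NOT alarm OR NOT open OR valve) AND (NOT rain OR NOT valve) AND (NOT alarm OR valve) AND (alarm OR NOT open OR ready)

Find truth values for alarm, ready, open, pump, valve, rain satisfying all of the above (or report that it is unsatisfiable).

Set alarm = False.
Set ready = True.
Set open = True.
  then (NOT open OR NOT rain) forces rain = False.
  then (alarm OR rain OR NOT ready OR valve) forces valve = True.
  then (alarm OR NOT pump OR rain) forces pump = False.
All clauses satisfied.

alarm = False, ready = True, open = True, pump = False, valve = True, rain = False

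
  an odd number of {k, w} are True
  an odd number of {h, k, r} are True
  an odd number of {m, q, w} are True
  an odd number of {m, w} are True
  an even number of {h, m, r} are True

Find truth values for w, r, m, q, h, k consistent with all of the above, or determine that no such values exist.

Adding constraints 1, 2, 4, 5 mod 2: every variable appears an even number of times on the left, so the left side is 0.
But the right sides sum to 1 (mod 2). 0 ≠ 1 — the system is inconsistent.

The formula is unsatisfiable.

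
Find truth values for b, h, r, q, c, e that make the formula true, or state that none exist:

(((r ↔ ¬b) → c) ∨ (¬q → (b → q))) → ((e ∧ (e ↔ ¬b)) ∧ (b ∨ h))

b = True, h = False, r = False, q = False, c = False, e = False

  (((r ↔ ¬b) → c) ∨ (¬q → (b → q))) → ((e ∧ (e ↔ ¬b)) ∧ (b ∨ h)) = True
    ((r ↔ ¬b) → c) ∨ (¬q → (b → q)) = False
      (r ↔ ¬b) → c = False
        r ↔ ¬b = True
          ¬b = False
      ¬q → (b → q) = False
        ¬q = True
        b → q = False
    (e ∧ (e ↔ ¬b)) ∧ (b ∨ h) = False
      e ∧ (e ↔ ¬b) = False
        e ↔ ¬b = True
          ¬b = False
      b ∨ h = True
The formula evaluates to True.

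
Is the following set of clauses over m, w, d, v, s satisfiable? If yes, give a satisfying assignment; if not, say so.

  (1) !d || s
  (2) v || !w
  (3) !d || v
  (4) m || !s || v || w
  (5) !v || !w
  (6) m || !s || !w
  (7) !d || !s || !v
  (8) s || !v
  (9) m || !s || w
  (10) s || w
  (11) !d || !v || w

m: True; w: False; d: False; v: False; s: True

Set m = True.
Set w = False.
  then (s || w) forces s = True.
Set d = False.
Set v = False.
All clauses satisfied.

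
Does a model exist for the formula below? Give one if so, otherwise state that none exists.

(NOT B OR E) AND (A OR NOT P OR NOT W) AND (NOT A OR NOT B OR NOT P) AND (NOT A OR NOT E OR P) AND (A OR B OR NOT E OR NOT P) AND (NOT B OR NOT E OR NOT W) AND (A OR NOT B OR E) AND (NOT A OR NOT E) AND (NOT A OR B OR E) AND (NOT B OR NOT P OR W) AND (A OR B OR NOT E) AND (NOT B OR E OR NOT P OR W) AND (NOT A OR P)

E: True; A: False; B: True; P: False; W: False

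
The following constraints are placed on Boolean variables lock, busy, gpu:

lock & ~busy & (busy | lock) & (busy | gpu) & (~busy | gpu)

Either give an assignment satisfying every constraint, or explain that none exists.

lock: True, busy: False, gpu: True

Unit clause (lock) forces lock = True.
Unit clause (~busy) forces busy = False.
In (busy | gpu) only gpu is left, so gpu = True.
Check each clause:
  (lock): lock holds.
  (~busy): ~busy holds.
  (busy | lock): lock holds.
  (busy | gpu): gpu holds.
  (~busy | gpu): ~busy holds.
All clauses satisfied.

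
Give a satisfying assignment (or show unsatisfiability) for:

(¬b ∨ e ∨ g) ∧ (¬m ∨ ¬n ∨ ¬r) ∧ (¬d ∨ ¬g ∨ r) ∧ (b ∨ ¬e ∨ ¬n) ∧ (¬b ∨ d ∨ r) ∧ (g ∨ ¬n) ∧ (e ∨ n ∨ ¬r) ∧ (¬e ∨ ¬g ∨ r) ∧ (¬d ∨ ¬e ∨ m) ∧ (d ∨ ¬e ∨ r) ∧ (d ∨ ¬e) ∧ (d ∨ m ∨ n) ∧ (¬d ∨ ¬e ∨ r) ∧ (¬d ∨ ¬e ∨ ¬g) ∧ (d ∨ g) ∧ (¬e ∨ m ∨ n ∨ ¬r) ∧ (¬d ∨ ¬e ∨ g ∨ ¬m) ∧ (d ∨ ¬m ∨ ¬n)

n = False; b = False; r = False; g = True; e = False; d = False; m = True

Set n = False.
Set b = False.
Try r = True:
  (e ∨ n ∨ ¬r) forces e = True.
  (d ∨ ¬e) forces d = True.
  (¬d ∨ ¬e ∨ m) forces m = True.
  (¬d ∨ ¬e ∨ ¬g) forces g = False.
  clause (¬d ∨ ¬e ∨ g ∨ ¬m) is falsified — backtrack.
So r = False.
Set g = True.
  then (¬d ∨ ¬g ∨ r) forces d = False.
  then (¬e ∨ ¬g ∨ r) forces e = False.
  then (d ∨ m ∨ n) forces m = True.
All clauses satisfied.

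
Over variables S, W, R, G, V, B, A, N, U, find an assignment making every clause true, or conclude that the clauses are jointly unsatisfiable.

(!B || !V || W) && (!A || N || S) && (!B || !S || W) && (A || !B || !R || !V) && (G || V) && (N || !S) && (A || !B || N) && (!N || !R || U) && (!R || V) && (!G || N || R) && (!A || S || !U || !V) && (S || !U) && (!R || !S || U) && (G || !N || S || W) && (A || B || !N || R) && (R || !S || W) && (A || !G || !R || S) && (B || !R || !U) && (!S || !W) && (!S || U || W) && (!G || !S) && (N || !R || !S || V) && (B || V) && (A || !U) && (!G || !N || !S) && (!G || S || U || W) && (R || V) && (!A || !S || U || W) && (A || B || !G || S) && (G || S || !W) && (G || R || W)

S: False; W: True; R: False; G: True; V: True; B: False; A: True; N: True; U: False

Set S = False.
  then (S || !U) forces U = False.
Set W = True.
  then (G || S || !W) forces G = True.
Try R = True:
  (!N || !R || U) forces N = False.
  (!A || N || S) forces A = False.
  clause (A || !G || !R || S) is falsified — backtrack.
So R = False.
  then (!G || N || R) forces N = True.
  then (R || V) forces V = True.
Set B = False.
  then (A || B || !N || R) forces A = True.
All clauses satisfied.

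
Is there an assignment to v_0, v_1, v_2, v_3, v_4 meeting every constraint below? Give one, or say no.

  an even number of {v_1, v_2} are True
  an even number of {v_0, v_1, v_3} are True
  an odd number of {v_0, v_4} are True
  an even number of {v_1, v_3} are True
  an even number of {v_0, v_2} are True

v_0 = False, v_1 = False, v_2 = False, v_3 = False, v_4 = True

{v_1, v_2}: 0 true → even ✓
{v_0, v_1, v_3}: 0 true → even ✓
{v_0, v_4}: 1 true → odd ✓
{v_1, v_3}: 0 true → even ✓
{v_0, v_2}: 0 true → even ✓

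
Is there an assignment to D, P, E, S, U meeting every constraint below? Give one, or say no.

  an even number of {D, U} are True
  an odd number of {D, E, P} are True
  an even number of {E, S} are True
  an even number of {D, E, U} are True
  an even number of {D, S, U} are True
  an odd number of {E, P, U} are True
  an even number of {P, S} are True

D=T, P=F, E=F, S=F, U=T

{D, U}: 2 true → even ✓
{D, E, P}: 1 true → odd ✓
{E, S}: 0 true → even ✓
{D, E, U}: 2 true → even ✓
{D, S, U}: 2 true → even ✓
{E, P, U}: 1 true → odd ✓
{P, S}: 0 true → even ✓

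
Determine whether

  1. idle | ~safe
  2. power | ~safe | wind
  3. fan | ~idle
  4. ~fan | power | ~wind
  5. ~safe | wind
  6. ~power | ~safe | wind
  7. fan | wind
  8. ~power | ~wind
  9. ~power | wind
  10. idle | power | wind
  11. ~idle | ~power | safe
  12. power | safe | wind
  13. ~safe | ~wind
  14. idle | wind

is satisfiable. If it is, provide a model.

Set idle = False.
  then (idle | ~safe) forces safe = False.
  then (idle | wind) forces wind = True.
  then (~power | ~wind) forces power = False.
  then (~fan | power | ~wind) forces fan = False.
All clauses satisfied.

idle=F, fan=F, power=F, safe=F, wind=T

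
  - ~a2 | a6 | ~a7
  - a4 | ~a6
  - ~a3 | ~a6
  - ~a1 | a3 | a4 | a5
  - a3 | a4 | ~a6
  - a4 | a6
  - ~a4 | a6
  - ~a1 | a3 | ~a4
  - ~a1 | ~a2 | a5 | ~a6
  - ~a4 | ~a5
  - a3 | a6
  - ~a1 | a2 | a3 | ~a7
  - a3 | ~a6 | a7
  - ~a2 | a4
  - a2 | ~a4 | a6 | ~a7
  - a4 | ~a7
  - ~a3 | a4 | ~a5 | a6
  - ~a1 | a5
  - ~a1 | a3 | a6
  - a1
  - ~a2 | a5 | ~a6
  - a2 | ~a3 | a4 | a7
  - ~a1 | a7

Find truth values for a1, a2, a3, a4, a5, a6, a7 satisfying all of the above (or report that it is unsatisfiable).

The formula is unsatisfiable.

Case a1 = True:
  (~a1 | a5) forces a5 = True.
  (~a4 | ~a5) forces a4 = False.
  (a4 | ~a6) forces a6 = False.
  Clause (a4 | a6) is falsified — contradiction.
Case a1 = False:
  Clause (a1) is falsified — contradiction.
Both cases fail, so the formula is unsatisfiable.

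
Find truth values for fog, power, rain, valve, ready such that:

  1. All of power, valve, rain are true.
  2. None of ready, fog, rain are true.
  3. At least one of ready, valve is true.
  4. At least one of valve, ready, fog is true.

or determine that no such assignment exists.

Unsatisfiable

Case rain = True:
  Constraint (2) is violated (rain=T) — contradiction.
Case rain = False:
  Constraint (1) is violated (rain=F) — contradiction.
Both cases fail — unsatisfiable.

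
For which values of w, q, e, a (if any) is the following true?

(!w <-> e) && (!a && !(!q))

w=F, q=T, e=T, a=F

  !w <-> e = True
    !w = True
  !a && !(!q) = True
    !a = True
    !(!q) = True
      !q = False
Both conjuncts True, so the formula holds.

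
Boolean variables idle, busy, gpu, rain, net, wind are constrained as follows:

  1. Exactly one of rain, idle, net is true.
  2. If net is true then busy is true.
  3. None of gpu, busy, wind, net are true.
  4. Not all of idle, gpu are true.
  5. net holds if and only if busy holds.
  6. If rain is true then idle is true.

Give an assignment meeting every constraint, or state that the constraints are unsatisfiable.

idle = True; busy = False; gpu = False; rain = False; net = False; wind = False

  (1) {rain, idle, net}: 1 true — exactly one ✓
  (2) net=F ⇒ busy: vacuous ✓
  (3) {gpu, busy, wind, net}: 0 true — none ✓
  (4) {idle, gpu}: 1/2 true — not all ✓
  (5) net=F, busy=F — same ✓
  (6) rain=F ⇒ idle: vacuous ✓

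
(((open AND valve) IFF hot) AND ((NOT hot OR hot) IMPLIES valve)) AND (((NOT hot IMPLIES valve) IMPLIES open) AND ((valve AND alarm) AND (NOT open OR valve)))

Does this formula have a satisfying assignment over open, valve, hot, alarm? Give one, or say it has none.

open=T; valve=T; hot=T; alarm=T

  ((open AND valve) IFF hot) AND ((NOT hot OR hot) IMPLIES valve) = True
    (open AND valve) IFF hot = True
      open AND valve = True
    (NOT hot OR hot) IMPLIES valve = True
      NOT hot OR hot = True
        NOT hot = False
  ((NOT hot IMPLIES valve) IMPLIES open) AND ((valve AND alarm) AND (NOT open OR valve)) = True
    (NOT hot IMPLIES valve) IMPLIES open = True
      NOT hot IMPLIES valve = True
        NOT hot = False
    (valve AND alarm) AND (NOT open OR valve) = True
      valve AND alarm = True
      NOT open OR valve = True
        NOT open = False
Both conjuncts True, so the formula holds.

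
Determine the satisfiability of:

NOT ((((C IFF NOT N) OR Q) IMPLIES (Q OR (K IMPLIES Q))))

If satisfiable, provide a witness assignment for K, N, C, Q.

K: True; N: True; C: False; Q: False

  NOT ((((C IFF NOT N) OR Q) IMPLIES (Q OR (K IMPLIES Q)))) = True
    ((C IFF NOT N) OR Q) IMPLIES (Q OR (K IMPLIES Q)) = False
      (C IFF NOT N) OR Q = True
        C IFF NOT N = True
          NOT N = False
      Q OR (K IMPLIES Q) = False
        K IMPLIES Q = False
The formula evaluates to True.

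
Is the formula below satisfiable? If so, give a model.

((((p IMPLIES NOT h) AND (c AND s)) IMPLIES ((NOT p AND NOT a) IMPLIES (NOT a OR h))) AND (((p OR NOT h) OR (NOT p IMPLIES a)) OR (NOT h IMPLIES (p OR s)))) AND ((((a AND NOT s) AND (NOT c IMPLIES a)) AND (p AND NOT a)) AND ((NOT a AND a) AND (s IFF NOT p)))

Case a = True: the conjunct NOT a is False.
Case a = False: the conjunct a is False.
Both cases fail — unsatisfiable.

Unsatisfiable — no assignment works.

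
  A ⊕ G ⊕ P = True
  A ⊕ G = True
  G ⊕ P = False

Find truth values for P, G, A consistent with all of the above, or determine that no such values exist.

P = False, G = False, A = True

A ⊕ G ⊕ P = T ⊕ F ⊕ F = True ✓
A ⊕ G = T ⊕ F = True ✓
G ⊕ P = F ⊕ F = False ✓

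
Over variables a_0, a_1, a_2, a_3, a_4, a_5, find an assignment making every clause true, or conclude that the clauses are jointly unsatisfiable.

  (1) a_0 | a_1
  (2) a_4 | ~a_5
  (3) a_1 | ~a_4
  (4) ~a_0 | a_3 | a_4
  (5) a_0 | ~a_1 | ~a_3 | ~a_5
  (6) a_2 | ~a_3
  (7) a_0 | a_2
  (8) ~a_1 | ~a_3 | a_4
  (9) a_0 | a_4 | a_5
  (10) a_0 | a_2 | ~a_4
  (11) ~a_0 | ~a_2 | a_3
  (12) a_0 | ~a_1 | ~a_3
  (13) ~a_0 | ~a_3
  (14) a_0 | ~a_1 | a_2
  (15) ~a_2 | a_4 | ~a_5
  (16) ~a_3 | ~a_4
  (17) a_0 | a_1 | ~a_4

a_0 = False; a_1 = True; a_2 = True; a_3 = False; a_4 = True; a_5 = False

Set a_0 = False.
  then (a_0 | a_1) forces a_1 = True.
  then (a_0 | a_2) forces a_2 = True.
  then (a_0 | ~a_1 | ~a_3) forces a_3 = False.
Set a_4 = True.
Set a_5 = False.
All clauses satisfied.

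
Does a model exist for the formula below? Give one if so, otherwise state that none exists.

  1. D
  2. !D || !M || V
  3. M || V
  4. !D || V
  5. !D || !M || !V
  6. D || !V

Unit clause (D) forces D = True.
In (!D || V) only V is left, so V = True.
In (!D || !M || !V) only !M is left, so M = False.
Check each clause:
  (D): D holds.
  (!D || !M || V): !M holds.
  (M || V): V holds.
  (!D || V): V holds.
  (!D || !M || !V): !M holds.
  (D || !V): D holds.
All clauses satisfied.

D = True, M = False, V = True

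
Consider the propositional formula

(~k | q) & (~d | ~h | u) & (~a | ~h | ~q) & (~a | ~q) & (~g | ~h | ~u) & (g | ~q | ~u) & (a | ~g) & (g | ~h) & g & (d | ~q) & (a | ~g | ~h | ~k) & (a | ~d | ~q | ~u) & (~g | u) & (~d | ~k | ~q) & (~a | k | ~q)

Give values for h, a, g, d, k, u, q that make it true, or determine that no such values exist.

Unit clause (g) forces g = True.
In (~g | u) only u is left, so u = True.
In (~g | ~h | ~u) only ~h is left, so h = False.
In (a | ~g) only a is left, so a = True.
In (~a | ~q) only ~q is left, so q = False.
In (~k | q) only ~k is left, so k = False.
Set d = False.
All clauses satisfied.

h = False; a = True; g = True; d = False; k = False; u = True; q = False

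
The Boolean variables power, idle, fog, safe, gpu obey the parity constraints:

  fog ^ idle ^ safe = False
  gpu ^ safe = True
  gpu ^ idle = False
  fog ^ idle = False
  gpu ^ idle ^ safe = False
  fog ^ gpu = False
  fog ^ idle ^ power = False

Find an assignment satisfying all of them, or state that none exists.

power: False, idle: True, fog: True, safe: False, gpu: True

fog ^ idle ^ safe = T ^ T ^ F = False ✓
gpu ^ safe = T ^ F = True ✓
gpu ^ idle = T ^ T = False ✓
fog ^ idle = T ^ T = False ✓
gpu ^ idle ^ safe = T ^ T ^ F = False ✓
fog ^ gpu = T ^ T = False ✓
fog ^ idle ^ power = T ^ T ^ F = False ✓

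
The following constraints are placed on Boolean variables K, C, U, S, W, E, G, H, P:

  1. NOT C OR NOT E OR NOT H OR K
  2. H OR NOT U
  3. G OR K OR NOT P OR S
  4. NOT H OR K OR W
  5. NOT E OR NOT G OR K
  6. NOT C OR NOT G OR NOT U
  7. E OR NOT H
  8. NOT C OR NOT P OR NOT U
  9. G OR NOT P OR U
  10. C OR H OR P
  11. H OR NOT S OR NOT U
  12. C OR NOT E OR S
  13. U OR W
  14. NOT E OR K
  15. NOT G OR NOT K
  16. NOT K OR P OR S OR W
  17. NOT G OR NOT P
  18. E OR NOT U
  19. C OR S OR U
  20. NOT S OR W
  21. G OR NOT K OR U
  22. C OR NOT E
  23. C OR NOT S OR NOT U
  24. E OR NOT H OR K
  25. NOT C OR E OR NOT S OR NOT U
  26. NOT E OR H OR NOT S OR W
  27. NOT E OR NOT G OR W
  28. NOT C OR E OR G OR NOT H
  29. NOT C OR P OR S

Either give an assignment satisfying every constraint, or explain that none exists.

K = False, C = True, U = False, S = True, W = True, E = False, G = True, H = False, P = False

Set K = False.
  then (NOT E OR K) forces E = False.
  then (E OR NOT U) forces U = False.
  then (E OR NOT H OR K) forces H = False.
  then (U OR W) forces W = True.
Set C = True.
Set S = True.
Set G = True.
  then (NOT G OR NOT P) forces P = False.
All clauses satisfied.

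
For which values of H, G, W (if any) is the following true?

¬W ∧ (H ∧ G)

H=T, G=T, W=F

  ¬W = True
  H ∧ G = True
Both conjuncts True, so the formula holds.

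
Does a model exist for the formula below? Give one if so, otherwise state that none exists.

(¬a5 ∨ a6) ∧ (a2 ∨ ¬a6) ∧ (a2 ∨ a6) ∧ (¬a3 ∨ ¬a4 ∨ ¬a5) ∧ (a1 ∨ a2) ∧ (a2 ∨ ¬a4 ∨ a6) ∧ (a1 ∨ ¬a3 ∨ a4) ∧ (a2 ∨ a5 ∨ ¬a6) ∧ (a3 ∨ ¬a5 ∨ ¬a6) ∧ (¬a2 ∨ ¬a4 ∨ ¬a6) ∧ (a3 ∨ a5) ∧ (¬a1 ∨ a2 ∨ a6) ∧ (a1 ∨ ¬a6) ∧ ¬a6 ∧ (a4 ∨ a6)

a1=T, a2=T, a3=T, a4=T, a5=F, a6=F

Unit clause (¬a6) forces a6 = False.
In (a4 ∨ a6) only a4 is left, so a4 = True.
In (¬a5 ∨ a6) only ¬a5 is left, so a5 = False.
In (a2 ∨ a6) only a2 is left, so a2 = True.
In (a3 ∨ a5) only a3 is left, so a3 = True.
Set a1 = True.
All clauses satisfied.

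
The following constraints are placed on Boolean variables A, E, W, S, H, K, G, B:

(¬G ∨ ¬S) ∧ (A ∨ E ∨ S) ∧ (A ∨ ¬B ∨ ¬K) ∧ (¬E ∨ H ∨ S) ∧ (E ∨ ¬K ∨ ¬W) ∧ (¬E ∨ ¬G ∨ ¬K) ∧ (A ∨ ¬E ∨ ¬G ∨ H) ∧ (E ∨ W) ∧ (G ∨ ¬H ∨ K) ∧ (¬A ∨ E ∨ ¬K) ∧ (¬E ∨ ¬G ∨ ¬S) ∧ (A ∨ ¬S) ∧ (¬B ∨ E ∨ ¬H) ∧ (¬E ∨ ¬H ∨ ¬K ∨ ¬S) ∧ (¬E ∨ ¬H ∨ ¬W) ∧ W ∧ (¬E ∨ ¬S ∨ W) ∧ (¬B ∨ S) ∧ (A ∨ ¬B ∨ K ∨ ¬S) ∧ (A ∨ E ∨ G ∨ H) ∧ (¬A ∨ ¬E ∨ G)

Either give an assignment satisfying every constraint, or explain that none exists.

A=T, E=F, W=T, S=F, H=F, K=F, G=T, B=F

Unit clause (W) forces W = True.
Set A = True.
Try E = True:
  (¬E ∨ ¬H ∨ ¬W) forces H = False.
  (¬E ∨ H ∨ S) forces S = True.
  (¬G ∨ ¬S) forces G = False.
  clause (¬A ∨ ¬E ∨ G) is falsified — backtrack.
So E = False.
  then (E ∨ ¬K ∨ ¬W) forces K = False.
Set S = False.
  then (¬B ∨ S) forces B = False.
Set H = False.
Set G = True.
All clauses satisfied.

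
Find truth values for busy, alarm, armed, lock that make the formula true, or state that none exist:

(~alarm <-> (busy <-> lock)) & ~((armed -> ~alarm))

busy=T, alarm=T, armed=T, lock=F

  ~alarm <-> (busy <-> lock) = True
    ~alarm = False
    busy <-> lock = False
  ~((armed -> ~alarm)) = True
    armed -> ~alarm = False
      ~alarm = False
Both conjuncts True, so the formula holds.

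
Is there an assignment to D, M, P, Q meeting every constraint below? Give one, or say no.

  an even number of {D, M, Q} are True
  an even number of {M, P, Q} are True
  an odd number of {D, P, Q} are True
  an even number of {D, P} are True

D: True; M: False; P: True; Q: True

{D, M, Q}: 2 true → even ✓
{M, P, Q}: 2 true → even ✓
{D, P, Q}: 3 true → odd ✓
{D, P}: 2 true → even ✓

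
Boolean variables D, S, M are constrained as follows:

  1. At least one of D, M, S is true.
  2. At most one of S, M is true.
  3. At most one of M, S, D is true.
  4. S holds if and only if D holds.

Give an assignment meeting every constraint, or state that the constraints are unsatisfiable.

D = False, S = False, M = True

  (1) {D, M, S}: 1 true — at least one ✓
  (2) {S, M}: 1 true — at most one ✓
  (3) {M, S, D}: 1 true — at most one ✓
  (4) S=F, D=F — same ✓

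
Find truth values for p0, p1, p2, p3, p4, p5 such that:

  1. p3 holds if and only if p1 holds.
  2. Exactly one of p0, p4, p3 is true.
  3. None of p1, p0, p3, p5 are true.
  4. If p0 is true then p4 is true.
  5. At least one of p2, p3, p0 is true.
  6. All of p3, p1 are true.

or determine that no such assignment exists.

Case p1 = True:
  Constraint (3) is violated (p1=T) — contradiction.
Case p1 = False:
  Constraint (6) is violated (p1=F) — contradiction.
Both cases fail — unsatisfiable.

Unsatisfiable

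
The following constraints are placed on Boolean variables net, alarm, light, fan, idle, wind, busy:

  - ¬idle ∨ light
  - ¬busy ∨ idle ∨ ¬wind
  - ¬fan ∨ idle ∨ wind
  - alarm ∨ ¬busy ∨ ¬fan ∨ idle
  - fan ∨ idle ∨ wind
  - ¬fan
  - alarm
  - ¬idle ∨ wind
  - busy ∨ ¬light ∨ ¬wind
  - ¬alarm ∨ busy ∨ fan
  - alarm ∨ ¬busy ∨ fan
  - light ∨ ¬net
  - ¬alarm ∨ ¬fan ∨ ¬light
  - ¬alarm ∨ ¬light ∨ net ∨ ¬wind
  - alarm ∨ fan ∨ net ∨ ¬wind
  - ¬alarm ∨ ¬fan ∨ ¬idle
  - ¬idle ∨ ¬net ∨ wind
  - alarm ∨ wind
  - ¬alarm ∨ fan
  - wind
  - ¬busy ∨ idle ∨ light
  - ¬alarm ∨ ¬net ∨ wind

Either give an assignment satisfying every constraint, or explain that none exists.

Unsatisfiable — no assignment works.

Case alarm = True:
  (¬fan) forces fan = False.
  Clause (¬alarm ∨ fan) is falsified — contradiction.
Case alarm = False:
  Clause (alarm) is falsified — contradiction.
Both cases fail, so the formula is unsatisfiable.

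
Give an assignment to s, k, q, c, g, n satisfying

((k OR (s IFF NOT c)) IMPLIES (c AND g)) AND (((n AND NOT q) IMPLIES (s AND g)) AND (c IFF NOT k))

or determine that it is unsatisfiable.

s = True, k = False, q = False, c = True, g = True, n = True

  (k OR (s IFF NOT c)) IMPLIES (c AND g) = True
    k OR (s IFF NOT c) = False
      s IFF NOT c = False
        NOT c = False
    c AND g = True
  ((n AND NOT q) IMPLIES (s AND g)) AND (c IFF NOT k) = True
    (n AND NOT q) IMPLIES (s AND g) = True
      n AND NOT q = True
        NOT q = True
      s AND g = True
    c IFF NOT k = True
      NOT k = True
Both conjuncts True, so the formula holds.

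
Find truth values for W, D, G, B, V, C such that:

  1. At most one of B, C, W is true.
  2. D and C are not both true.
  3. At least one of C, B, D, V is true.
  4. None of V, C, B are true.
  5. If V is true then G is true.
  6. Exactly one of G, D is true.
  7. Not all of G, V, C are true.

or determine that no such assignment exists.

W=T, D=T, G=F, B=F, V=F, C=F

  (1) {B, C, W}: 1 true — at most one ✓
  (2) D=T, C=F — not both ✓
  (3) {C, B, D, V}: 1 true — at least one ✓
  (4) {V, C, B}: 0 true — none ✓
  (5) V=F ⇒ G: vacuous ✓
  (6) {G, D}: 1 true — exactly one ✓
  (7) {G, V, C}: 0/3 true — not all ✓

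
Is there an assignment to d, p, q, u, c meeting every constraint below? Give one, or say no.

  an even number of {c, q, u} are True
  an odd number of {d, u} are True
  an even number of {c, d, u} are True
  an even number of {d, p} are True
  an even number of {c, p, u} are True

d=T, p=T, q=T, u=F, c=T

{c, q, u}: 2 true → even ✓
{d, u}: 1 true → odd ✓
{c, d, u}: 2 true → even ✓
{d, p}: 2 true → even ✓
{c, p, u}: 2 true → even ✓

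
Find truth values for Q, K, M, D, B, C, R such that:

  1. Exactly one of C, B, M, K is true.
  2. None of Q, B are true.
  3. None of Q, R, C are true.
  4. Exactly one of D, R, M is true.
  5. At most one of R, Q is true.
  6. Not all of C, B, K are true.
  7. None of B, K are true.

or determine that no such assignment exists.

Q = False, K = False, M = True, D = False, B = False, C = False, R = False

  (1) {C, B, M, K}: 1 true — exactly one ✓
  (2) {Q, B}: 0 true — none ✓
  (3) {Q, R, C}: 0 true — none ✓
  (4) {D, R, M}: 1 true — exactly one ✓
  (5) {R, Q}: 0 true — at most one ✓
  (6) {C, B, K}: 0/3 true — not all ✓
  (7) {B, K}: 0 true — none ✓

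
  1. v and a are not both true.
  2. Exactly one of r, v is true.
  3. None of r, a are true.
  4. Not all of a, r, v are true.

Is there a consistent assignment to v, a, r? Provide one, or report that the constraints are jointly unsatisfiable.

v = True, a = False, r = False

  (1) v=T, a=F — not both ✓
  (2) {r, v}: 1 true — exactly one ✓
  (3) {r, a}: 0 true — none ✓
  (4) {a, r, v}: 1/3 true — not all ✓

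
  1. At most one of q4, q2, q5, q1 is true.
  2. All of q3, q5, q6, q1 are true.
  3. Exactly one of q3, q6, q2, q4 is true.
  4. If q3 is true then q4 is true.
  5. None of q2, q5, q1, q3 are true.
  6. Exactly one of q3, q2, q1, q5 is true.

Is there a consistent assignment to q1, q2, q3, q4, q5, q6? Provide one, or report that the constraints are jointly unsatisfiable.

Case q1 = True:
  Constraint (5) is violated (q1=T) — contradiction.
Case q1 = False:
  Constraint (2) is violated (q1=F) — contradiction.
Both cases fail — unsatisfiable.

Unsatisfiable — no assignment works.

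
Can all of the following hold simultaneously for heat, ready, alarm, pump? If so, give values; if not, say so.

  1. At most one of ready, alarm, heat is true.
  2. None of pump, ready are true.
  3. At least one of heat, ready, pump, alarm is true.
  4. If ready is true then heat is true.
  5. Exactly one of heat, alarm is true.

heat = True; ready = False; alarm = False; pump = False

  (1) {ready, alarm, heat}: 1 true — at most one ✓
  (2) {pump, ready}: 0 true — none ✓
  (3) {heat, ready, pump, alarm}: 1 true — at least one ✓
  (4) ready=F ⇒ heat: vacuous ✓
  (5) {heat, alarm}: 1 true — exactly one ✓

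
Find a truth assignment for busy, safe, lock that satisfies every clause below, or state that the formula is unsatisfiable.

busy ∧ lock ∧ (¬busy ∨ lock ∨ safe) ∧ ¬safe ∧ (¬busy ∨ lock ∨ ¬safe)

busy: True, safe: False, lock: True

Unit clause (busy) forces busy = True.
Unit clause (lock) forces lock = True.
Unit clause (¬safe) forces safe = False.
Check each clause:
  (busy): busy holds.
  (lock): lock holds.
  (¬busy ∨ lock ∨ safe): lock holds.
  (¬safe): ¬safe holds.
  (¬busy ∨ lock ∨ ¬safe): lock holds.
All clauses satisfied.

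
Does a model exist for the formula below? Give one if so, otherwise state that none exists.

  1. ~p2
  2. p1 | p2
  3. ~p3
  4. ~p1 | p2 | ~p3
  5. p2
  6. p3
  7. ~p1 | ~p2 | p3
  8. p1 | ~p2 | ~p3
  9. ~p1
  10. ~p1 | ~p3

Unsatisfiable

Case p2 = True:
  Clause (~p2) is falsified — contradiction.
Case p2 = False:
  Clause (p2) is falsified — contradiction.
Both cases fail, so the formula is unsatisfiable.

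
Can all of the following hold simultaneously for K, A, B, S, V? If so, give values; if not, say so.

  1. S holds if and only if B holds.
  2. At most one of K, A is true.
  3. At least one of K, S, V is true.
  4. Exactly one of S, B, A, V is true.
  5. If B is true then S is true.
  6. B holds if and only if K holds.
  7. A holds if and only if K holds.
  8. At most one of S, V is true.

K=F, A=F, B=F, S=F, V=T

  (1) S=F, B=F — same ✓
  (2) {K, A}: 0 true — at most one ✓
  (3) {K, S, V}: 1 true — at least one ✓
  (4) {S, B, A, V}: 1 true — exactly one ✓
  (5) B=F ⇒ S: vacuous ✓
  (6) B=F, K=F — same ✓
  (7) A=F, K=F — same ✓
  (8) {S, V}: 1 true — at most one ✓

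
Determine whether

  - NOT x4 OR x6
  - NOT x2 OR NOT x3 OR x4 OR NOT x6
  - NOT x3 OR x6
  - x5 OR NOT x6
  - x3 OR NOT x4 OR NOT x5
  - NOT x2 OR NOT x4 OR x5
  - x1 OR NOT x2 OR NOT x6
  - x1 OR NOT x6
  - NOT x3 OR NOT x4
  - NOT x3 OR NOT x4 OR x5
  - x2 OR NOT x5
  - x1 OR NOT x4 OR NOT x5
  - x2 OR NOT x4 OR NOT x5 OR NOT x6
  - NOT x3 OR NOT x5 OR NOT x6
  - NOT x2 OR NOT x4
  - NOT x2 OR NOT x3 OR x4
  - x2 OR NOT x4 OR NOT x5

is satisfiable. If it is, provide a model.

Set x1 = True.
Set x2 = True.
  then (NOT x2 OR NOT x4) forces x4 = False.
  then (NOT x2 OR NOT x3 OR x4) forces x3 = False.
Set x5 = True.
Set x6 = False.
All clauses satisfied.

x1 = True, x2 = True, x3 = False, x4 = False, x5 = True, x6 = False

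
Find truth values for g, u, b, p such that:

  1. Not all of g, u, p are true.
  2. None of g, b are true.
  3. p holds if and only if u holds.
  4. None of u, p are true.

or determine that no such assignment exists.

g = False, u = False, b = False, p = False

  (1) {g, u, p}: 0/3 true — not all ✓
  (2) {g, b}: 0 true — none ✓
  (3) p=F, u=F — same ✓
  (4) {u, p}: 0 true — none ✓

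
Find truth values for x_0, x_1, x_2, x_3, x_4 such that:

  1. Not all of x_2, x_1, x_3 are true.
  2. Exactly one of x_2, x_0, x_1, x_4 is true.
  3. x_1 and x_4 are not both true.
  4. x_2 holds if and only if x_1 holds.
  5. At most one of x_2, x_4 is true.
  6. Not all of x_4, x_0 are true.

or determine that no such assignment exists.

x_0=F, x_1=F, x_2=F, x_3=F, x_4=T

  (1) {x_2, x_1, x_3}: 0/3 true — not all ✓
  (2) {x_2, x_0, x_1, x_4}: 1 true — exactly one ✓
  (3) x_1=F, x_4=T — not both ✓
  (4) x_2=F, x_1=F — same ✓
  (5) {x_2, x_4}: 1 true — at most one ✓
  (6) {x_4, x_0}: 1/2 true — not all ✓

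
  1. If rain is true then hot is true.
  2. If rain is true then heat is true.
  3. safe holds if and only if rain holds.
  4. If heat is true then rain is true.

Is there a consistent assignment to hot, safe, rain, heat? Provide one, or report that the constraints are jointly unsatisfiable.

hot=F; safe=F; rain=F; heat=F

  (1) rain=F ⇒ hot: vacuous ✓
  (2) rain=F ⇒ heat: vacuous ✓
  (3) safe=F, rain=F — same ✓
  (4) heat=F ⇒ rain: vacuous ✓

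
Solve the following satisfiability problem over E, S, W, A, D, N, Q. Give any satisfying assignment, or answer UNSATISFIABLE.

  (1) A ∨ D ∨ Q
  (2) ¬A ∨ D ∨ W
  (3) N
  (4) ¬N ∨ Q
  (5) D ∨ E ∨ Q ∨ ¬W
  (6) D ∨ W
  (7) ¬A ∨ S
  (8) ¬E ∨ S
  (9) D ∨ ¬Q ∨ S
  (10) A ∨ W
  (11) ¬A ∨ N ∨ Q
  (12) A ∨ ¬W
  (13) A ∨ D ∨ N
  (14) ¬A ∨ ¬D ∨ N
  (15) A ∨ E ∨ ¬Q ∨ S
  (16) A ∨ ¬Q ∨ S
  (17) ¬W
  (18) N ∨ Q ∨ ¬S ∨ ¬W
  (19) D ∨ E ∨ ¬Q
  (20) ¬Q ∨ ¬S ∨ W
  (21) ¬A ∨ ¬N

Unsatisfiable — no assignment works.

Case W = True:
  Clause (¬W) is falsified — contradiction.
Case W = False:
  (N) forces N = True.
  (¬N ∨ Q) forces Q = True.
  (D ∨ W) forces D = True.
  (A ∨ W) forces A = True.
  Clause (¬A ∨ ¬N) is falsified — contradiction.
Both cases fail, so the formula is unsatisfiable.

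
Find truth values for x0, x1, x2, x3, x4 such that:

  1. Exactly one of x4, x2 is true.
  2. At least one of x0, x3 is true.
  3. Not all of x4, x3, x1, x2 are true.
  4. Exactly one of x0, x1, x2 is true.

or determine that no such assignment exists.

x0 = False, x1 = False, x2 = True, x3 = True, x4 = False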